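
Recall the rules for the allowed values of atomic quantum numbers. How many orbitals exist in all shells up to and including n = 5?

55

Total orbitals = 1² + 2² + 3² + 4² + 5² = 55.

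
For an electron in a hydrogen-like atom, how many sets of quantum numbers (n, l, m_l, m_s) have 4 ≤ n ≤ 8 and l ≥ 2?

Treat each shell separately and count matching orbitals:
n=4 → 12; n=5 → 21; n=6 → 32; n=7 → 45; n=8 → 60.
Orbitals: 12 + 21 + 32 + 45 + 60 = 170. Including both spin states (m_s = ±1/2) gives 2 × 170 = 340 states.

340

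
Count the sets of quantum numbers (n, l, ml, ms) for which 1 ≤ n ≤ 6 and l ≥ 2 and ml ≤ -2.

Per-shell orbital counts meeting the constraint:
n=3 → 1; n=4 → 3; n=5 → 6; n=6 → 10.
Orbitals: 1 + 3 + 6 + 10 = 20. Including both spin states (ms = ±1/2) gives 2 × 20 = 40 states.

40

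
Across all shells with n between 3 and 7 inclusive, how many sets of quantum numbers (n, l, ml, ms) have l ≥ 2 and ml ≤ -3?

Work shell by shell — for each n, count the (l, ml) pairs that satisfy l ≥ 2 and ml ≤ -3:
n=4 → 1; n=5 → 3; n=6 → 6; n=7 → 10.
Orbitals: 1 + 3 + 6 + 10 = 20. Including both spin states (ms = ±1/2) gives 2 × 20 = 40 states.

40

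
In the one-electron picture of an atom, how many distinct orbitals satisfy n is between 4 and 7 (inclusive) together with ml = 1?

For each n in the range, tally the orbitals obeying ml = 1:
n=4 → 3; n=5 → 4; n=6 → 5; n=7 → 6.
Total orbitals: 3 + 4 + 5 + 6 = 18.

18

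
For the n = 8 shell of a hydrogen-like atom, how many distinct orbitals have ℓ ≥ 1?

The (ℓ, m_ℓ) pairs meeting ℓ ≥ 1 give: ℓ=1 → 3; ℓ=2 → 5; ℓ=3 → 7; ℓ=4 → 9; ℓ=5 → 11; ℓ=6 → 13; ℓ=7 → 15.
Total orbitals: 3 + 5 + 7 + 9 + 11 + 13 + 15 = 63.

63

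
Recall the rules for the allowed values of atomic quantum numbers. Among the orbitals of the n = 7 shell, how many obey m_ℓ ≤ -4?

The (ℓ, m_ℓ) pairs meeting m_ℓ ≤ -4 give: ℓ=4 → 1; ℓ=5 → 2; ℓ=6 → 3.
Total orbitals: 1 + 2 + 3 = 6.

6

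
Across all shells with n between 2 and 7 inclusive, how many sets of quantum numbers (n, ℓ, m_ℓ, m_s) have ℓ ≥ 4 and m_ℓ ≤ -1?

56

For each n in the range, tally the orbitals obeying ℓ ≥ 4 and m_ℓ ≤ -1:
n=5 → 4; n=6 → 9; n=7 → 15.
Orbitals: 4 + 9 + 15 = 28. Including both spin states (m_s = ±1/2) gives 2 × 28 = 56 states.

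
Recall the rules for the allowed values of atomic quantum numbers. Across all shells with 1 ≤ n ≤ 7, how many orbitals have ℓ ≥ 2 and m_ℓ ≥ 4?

Treat each shell separately and count matching orbitals:
n=5 → 1; n=6 → 3; n=7 → 6.
Total orbitals: 1 + 3 + 6 = 10.

10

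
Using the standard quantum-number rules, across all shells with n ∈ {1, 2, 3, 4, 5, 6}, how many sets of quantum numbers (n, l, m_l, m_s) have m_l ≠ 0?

140

Work shell by shell — for each n, count the (l, m_l) pairs that satisfy m_l ≠ 0:
n=2 → 2; n=3 → 6; n=4 → 12; n=5 → 20; n=6 → 30.
Orbitals: 2 + 6 + 12 + 20 + 30 = 70. Including both spin states (m_s = ±1/2) gives 2 × 70 = 140 states.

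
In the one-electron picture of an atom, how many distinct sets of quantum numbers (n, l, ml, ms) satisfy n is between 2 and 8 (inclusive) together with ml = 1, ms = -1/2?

28

Count contributing orbitals for each principal shell:
n=2 → 1; n=3 → 2; n=4 → 3; n=5 → 4; n=6 → 5; n=7 → 6; n=8 → 7.
Orbitals: 1 + 2 + 3 + 4 + 5 + 6 + 7 = 28. With ms fixed to -1/2 there is one state per orbital, so 28 states.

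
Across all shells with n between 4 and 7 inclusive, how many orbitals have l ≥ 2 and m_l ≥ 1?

48

Treat each shell separately and count matching orbitals:
n=4 → 5; n=5 → 9; n=6 → 14; n=7 → 20.
Total orbitals: 5 + 9 + 14 + 20 = 48.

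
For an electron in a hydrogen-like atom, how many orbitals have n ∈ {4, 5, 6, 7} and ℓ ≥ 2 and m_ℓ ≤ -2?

34

Work shell by shell — for each n, count the (ℓ, m_ℓ) pairs that satisfy ℓ ≥ 2 and m_ℓ ≤ -2:
n=4 → 3; n=5 → 6; n=6 → 10; n=7 → 15.
Total orbitals: 3 + 6 + 10 + 15 = 34.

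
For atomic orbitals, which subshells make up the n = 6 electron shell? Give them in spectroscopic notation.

For n = 6, ℓ runs from 0 to 5. In spectroscopic notation ℓ = 0,1,2,… ↔ s,p,d,f,g,h,i, so the subshells are 6s, 6p, 6d, 6f, 6g, 6h.

6s, 6p, 6d, 6f, 6g, 6h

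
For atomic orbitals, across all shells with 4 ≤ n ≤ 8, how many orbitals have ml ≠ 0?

160

Per-shell orbital counts meeting the constraint:
n=4 → 12; n=5 → 20; n=6 → 30; n=7 → 42; n=8 → 56.
Total orbitals: 12 + 20 + 30 + 42 + 56 = 160.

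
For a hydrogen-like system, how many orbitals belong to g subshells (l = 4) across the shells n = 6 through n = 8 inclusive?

27

A g subshell (l = 4) exists for every n ≥ 5, so shells n = 6, 7, 8 each contribute one — 3 subshells.
Since each g subshell has 2·4+1 = 9 orbitals, the total is 3 × 9 = 27.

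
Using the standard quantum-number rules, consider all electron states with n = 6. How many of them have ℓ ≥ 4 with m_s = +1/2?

20

With n = 6 the allowed ℓ are 0, 1, …, 5.
Per ℓ-value: ℓ=4 → 9; ℓ=5 → 11.
Orbitals: 9 + 11 = 20. With m_s fixed to a single value there is one state per orbital, giving 20 states.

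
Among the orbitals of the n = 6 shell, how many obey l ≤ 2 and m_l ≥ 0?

6

Go through l = 0, …, 5 (the values permitted for n = 6).
The (l, m_l) pairs meeting l ≤ 2 and m_l ≥ 0 give: l=0 → 1; l=1 → 2; l=2 → 3.
Total orbitals: 1 + 2 + 3 = 6.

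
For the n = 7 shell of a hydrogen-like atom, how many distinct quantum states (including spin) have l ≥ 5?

For n = 7, l ranges over 0 … 6.
Contributions: l=5 → 11; l=6 → 13.
Orbitals: 11 + 13 = 24. Each orbital carries two spin states, so 24 × 2 = 48 states.

48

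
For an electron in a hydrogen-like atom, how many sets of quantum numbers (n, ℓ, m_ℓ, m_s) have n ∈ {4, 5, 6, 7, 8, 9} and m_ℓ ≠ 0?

464

Treat each shell separately and count matching orbitals:
n=4 → 12; n=5 → 20; n=6 → 30; n=7 → 42; n=8 → 56; n=9 → 72.
Orbitals: 12 + 20 + 30 + 42 + 56 + 72 = 232. Including both spin states (m_s = ±1/2) gives 2 × 232 = 464 states.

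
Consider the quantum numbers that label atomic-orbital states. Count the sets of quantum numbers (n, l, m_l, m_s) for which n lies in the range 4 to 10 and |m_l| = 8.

12

Per-shell orbital counts meeting the constraint:
n=9 → 2; n=10 → 4.
Orbitals: 2 + 4 = 6. Including both spin states (m_s = ±1/2) gives 2 × 6 = 12 states.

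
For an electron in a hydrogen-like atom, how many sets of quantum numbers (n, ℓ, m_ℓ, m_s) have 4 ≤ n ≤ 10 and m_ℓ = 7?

12

Treat each shell separately and count matching orbitals:
n=8 → 1; n=9 → 2; n=10 → 3.
Orbitals: 1 + 2 + 3 = 6. Including both spin states (m_s = ±1/2) gives 2 × 6 = 12 states.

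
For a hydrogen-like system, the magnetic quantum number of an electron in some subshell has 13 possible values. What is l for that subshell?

m_l ranges over 2l+1 integers, so 2l+1 = 13 ⇒ l = 6.

l = 6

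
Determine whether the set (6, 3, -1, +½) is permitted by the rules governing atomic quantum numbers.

Valid

n = 6 is a positive integer. l = 3 satisfies 0 ≤ l ≤ n−1 = 5. m_l = -1 lies in the range −l … +l (here −3 … 3). m_s = +1/2 is one of ±1/2.
All four constraints are satisfied.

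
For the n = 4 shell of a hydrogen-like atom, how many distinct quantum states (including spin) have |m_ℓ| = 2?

8

For n = 4, ℓ ranges over 0 … 3.
Orbitals with |m_ℓ| = 2, by ℓ: ℓ=2 → 2; ℓ=3 → 2.
Orbitals: 2 + 2 = 4. Each orbital carries two spin states, so 4 × 2 = 8 states.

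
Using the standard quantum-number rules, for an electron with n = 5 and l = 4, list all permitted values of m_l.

-4, -3, -2, -1, 0, 1, 2, 3, 4

m_l takes every integer from −l to +l. With l = 4 that gives the 9 values -4, -3, -2, -1, 0, 1, 2, 3, 4.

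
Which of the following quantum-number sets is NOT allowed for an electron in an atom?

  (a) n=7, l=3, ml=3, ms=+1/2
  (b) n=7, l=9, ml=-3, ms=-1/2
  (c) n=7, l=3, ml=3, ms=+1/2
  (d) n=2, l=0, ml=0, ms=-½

(b)

(b) has l = 9 ≥ n = 7, violating 0 ≤ l ≤ n−1.
The remaining sets (a), (c), (d) satisfy all four rules.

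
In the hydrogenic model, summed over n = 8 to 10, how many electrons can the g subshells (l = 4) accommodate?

A g subshell (l = 4) exists for every n ≥ 5, so shells n = 8, 9, 10 each contribute one — 3 subshells.
Since each g subshell holds 2(2·4+1) = 18 electrons, the total is 3 × 18 = 54.

54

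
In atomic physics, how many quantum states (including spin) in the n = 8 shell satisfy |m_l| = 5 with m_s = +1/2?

6

The (l, m_l) pairs meeting |m_l| = 5 give: l=5 → 2; l=6 → 2; l=7 → 2.
Orbitals: 2 + 2 + 2 = 6. With m_s fixed to a single value there is one state per orbital, giving 6 states.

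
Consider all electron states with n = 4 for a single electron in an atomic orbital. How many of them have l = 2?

For n = 4, l ranges over 0 … 3.
Contributions: l=2 → 5.
Orbitals: 5. Each orbital carries two spin states, so 5 × 2 = 10 states.

10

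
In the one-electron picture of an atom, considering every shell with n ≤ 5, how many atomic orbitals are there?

55

Total orbitals = 1² + 2² + 3² + 4² + 5² = 55.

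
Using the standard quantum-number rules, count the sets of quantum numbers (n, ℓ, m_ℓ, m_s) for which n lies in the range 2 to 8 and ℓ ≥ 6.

For each n in the range, tally the orbitals obeying ℓ ≥ 6:
n=7 → 13; n=8 → 28.
Orbitals: 13 + 28 = 41. Including both spin states (m_s = ±1/2) gives 2 × 41 = 82 states.

82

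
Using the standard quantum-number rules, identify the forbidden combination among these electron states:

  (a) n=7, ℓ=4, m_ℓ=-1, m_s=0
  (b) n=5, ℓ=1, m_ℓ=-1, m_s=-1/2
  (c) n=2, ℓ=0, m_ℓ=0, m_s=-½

(a)

(a) has m_s = 0, but an electron's spin must be ±1/2.
The remaining sets (b), (c) satisfy all four rules.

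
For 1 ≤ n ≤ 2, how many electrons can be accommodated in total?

10

Total orbitals = 1² + 2² = 5. Doubling for spin gives 10 electrons.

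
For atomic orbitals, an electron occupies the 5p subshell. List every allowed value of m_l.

The 5p subshell has l = 1, and m_l takes every integer from −l to +l. With l = 1 that gives the 3 values -1, 0, 1.

-1, 0, 1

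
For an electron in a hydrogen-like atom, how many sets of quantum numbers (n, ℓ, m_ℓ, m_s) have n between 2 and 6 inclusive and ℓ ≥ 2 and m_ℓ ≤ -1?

60

Work shell by shell — for each n, count the (ℓ, m_ℓ) pairs that satisfy ℓ ≥ 2 and m_ℓ ≤ -1:
n=3 → 2; n=4 → 5; n=5 → 9; n=6 → 14.
Orbitals: 2 + 5 + 9 + 14 = 30. Including both spin states (m_s = ±1/2) gives 2 × 30 = 60 states.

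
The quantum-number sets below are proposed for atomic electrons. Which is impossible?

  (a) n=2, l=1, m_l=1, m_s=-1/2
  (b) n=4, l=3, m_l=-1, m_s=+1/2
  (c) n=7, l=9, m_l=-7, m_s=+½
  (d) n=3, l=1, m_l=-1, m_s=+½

(c) has l = 9 ≥ n = 7, violating 0 ≤ l ≤ n−1.
The remaining sets (a), (b), (d) satisfy all four rules.

(c)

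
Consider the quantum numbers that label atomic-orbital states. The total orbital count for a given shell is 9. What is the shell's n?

n = 3

n² = 9 ⇒ n = 3.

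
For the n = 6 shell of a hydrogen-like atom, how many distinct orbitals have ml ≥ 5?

The n = 6 shell has l = 0 through 5; check each.
The (l, ml) pairs meeting ml ≥ 5 give: l=5 → 1.
Total orbitals: 1.

1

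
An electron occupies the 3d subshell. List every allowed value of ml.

The 3d subshell has l = 2, and ml takes every integer from −l to +l. With l = 2 that gives the 5 values -2, -1, 0, 1, 2.

-2, -1, 0, 1, 2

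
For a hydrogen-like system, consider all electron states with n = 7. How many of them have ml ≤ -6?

2

With n = 7 the allowed l are 0, 1, …, 6.
The (l, ml) pairs meeting ml ≤ -6 give: l=6 → 1.
Orbitals: 1. Each orbital carries two spin states, so 1 × 2 = 2 states.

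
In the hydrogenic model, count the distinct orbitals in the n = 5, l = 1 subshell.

A subshell has 2l+1 orbitals; with l = 1, that's 3.

3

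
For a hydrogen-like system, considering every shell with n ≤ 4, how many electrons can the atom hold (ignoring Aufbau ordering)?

60

Total orbitals = 1² + 2² + 3² + 4² = 30. Doubling for spin gives 60 electrons.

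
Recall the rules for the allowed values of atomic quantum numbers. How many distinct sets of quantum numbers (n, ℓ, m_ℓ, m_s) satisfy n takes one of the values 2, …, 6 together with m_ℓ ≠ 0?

140

Treat each shell separately and count matching orbitals:
n=2 → 2; n=3 → 6; n=4 → 12; n=5 → 20; n=6 → 30.
Orbitals: 2 + 6 + 12 + 20 + 30 = 70. Including both spin states (m_s = ±1/2) gives 2 × 70 = 140 states.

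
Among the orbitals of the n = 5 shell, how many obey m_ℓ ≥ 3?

The n = 5 shell has ℓ = 0 through 4; check each.
Orbitals with m_ℓ ≥ 3, by ℓ: ℓ=3 → 1; ℓ=4 → 2.
Total orbitals: 1 + 2 = 3.

3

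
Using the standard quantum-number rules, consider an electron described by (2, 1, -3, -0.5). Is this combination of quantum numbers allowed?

Not allowed

The magnetic quantum number must satisfy −l ≤ m_l ≤ l. With l = 1, m_l can only be -1, 0, 1, so m_l = -3 is forbidden.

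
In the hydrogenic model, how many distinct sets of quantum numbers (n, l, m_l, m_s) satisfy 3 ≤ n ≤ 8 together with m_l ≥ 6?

8

Treat each shell separately and count matching orbitals:
n=7 → 1; n=8 → 3.
Orbitals: 1 + 3 = 4. Including both spin states (m_s = ±1/2) gives 2 × 4 = 8 states.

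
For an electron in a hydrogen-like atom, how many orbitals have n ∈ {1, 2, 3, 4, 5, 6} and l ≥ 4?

Work shell by shell — for each n, count the (l, m_l) pairs that satisfy l ≥ 4:
n=5 → 9; n=6 → 20.
Total orbitals: 9 + 20 = 29.

29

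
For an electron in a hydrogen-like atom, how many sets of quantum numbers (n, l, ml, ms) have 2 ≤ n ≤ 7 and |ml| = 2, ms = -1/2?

Go shell by shell, enumerating (l, ml) with |ml| = 2:
n=3 → 2; n=4 → 4; n=5 → 6; n=6 → 8; n=7 → 10.
Orbitals: 2 + 4 + 6 + 8 + 10 = 30. With ms fixed to -1/2 there is one state per orbital, so 30 states.

30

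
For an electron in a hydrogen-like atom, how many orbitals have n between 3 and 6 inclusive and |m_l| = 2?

Treat each shell separately and count matching orbitals:
n=3 → 2; n=4 → 4; n=5 → 6; n=6 → 8.
Total orbitals: 2 + 4 + 6 + 8 = 20.

20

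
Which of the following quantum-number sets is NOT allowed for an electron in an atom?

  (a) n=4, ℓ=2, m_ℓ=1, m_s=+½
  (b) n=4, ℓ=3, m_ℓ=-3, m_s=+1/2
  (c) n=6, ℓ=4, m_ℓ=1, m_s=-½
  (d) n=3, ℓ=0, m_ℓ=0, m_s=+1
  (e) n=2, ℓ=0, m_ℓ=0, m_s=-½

(d)

(d) has m_s = +1, but an electron's spin must be ±1/2.
The remaining sets (a), (b), (c), (e) satisfy all four rules.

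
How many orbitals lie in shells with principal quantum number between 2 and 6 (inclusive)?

Shell n has n² orbitals: 2²=4 + 3²=9 + 4²=16 + 5²=25 + 6²=36 = 90 orbitals.

90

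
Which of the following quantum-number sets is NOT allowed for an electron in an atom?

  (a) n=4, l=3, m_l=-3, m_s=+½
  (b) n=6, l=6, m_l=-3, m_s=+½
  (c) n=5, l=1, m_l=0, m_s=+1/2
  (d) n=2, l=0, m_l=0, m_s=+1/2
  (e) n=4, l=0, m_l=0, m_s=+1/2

(b) has l = 6 ≥ n = 6, violating 0 ≤ l ≤ n−1.
The remaining sets (a), (c), (d), (e) satisfy all four rules.

(b)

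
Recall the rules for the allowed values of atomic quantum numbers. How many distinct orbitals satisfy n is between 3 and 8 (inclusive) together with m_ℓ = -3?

Treat each shell separately and count matching orbitals:
n=4 → 1; n=5 → 2; n=6 → 3; n=7 → 4; n=8 → 5.
Total orbitals: 1 + 2 + 3 + 4 + 5 = 15.

15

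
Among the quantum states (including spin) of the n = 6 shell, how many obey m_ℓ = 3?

6

With n = 6 the allowed ℓ are 0, 1, …, 5.
The (ℓ, m_ℓ) pairs meeting m_ℓ = 3 give: ℓ=3 → 1; ℓ=4 → 1; ℓ=5 → 1.
Orbitals: 1 + 1 + 1 = 3. Each orbital carries two spin states, so 3 × 2 = 6 states.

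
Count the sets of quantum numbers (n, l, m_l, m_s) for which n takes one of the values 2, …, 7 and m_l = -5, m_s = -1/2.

Treat each shell separately and count matching orbitals:
n=6 → 1; n=7 → 2.
Orbitals: 1 + 2 = 3. With m_s fixed to -1/2 there is one state per orbital, so 3 states.

3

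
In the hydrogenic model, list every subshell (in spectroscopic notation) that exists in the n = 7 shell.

7s, 7p, 7d, 7f, 7g, 7h, 7i

For n = 7, l runs from 0 to 6. In spectroscopic notation l = 0,1,2,… ↔ s,p,d,f,g,h,i, so the subshells are 7s, 7p, 7d, 7f, 7g, 7h, 7i.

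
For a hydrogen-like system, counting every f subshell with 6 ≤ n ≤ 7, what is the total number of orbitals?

An f subshell (l = 3) exists for every n ≥ 4, so shells n = 6, 7 each contribute one — 2 subshells.
Since each f subshell has 2·3+1 = 7 orbitals, the total is 2 × 7 = 14.

14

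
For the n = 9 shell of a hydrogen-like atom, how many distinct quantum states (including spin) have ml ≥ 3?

42

Orbitals with ml ≥ 3, by l: l=3 → 1; l=4 → 2; l=5 → 3; l=6 → 4; l=7 → 5; l=8 → 6.
Orbitals: 1 + 2 + 3 + 4 + 5 + 6 = 21. Each orbital carries two spin states, so 21 × 2 = 42 states.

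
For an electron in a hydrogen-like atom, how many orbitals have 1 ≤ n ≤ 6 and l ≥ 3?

50

For each n in the range, tally the orbitals obeying l ≥ 3:
n=4 → 7; n=5 → 16; n=6 → 27.
Total orbitals: 7 + 16 + 27 = 50.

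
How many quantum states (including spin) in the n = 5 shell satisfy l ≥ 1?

48

For n = 5, l ranges over 0 … 4.
Per l-value: l=1 → 3; l=2 → 5; l=3 → 7; l=4 → 9.
Orbitals: 3 + 5 + 7 + 9 = 24. Each orbital carries two spin states, so 24 × 2 = 48 states.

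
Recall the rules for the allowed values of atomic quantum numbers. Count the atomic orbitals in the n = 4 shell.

The n = 4 shell contains n² = 4² = 16 orbitals.

16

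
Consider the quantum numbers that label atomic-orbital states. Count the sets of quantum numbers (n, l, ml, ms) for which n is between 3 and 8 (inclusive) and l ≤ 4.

250

Treat each shell separately and count matching orbitals:
n=3 → 9; n=4 → 16; n=5 → 25; n=6 → 25; n=7 → 25; n=8 → 25.
Orbitals: 9 + 16 + 25 + 25 + 25 + 25 = 125. Including both spin states (ms = ±1/2) gives 2 × 125 = 250 states.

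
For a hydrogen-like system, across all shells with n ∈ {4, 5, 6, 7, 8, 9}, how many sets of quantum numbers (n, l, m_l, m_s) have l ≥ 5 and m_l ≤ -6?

20

Per-shell orbital counts meeting the constraint:
n=7 → 1; n=8 → 3; n=9 → 6.
Orbitals: 1 + 3 + 6 = 10. Including both spin states (m_s = ±1/2) gives 2 × 10 = 20 states.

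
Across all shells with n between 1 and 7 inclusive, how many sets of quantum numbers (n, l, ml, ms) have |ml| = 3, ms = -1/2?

20

Per-shell orbital counts meeting the constraint:
n=4 → 2; n=5 → 4; n=6 → 6; n=7 → 8.
Orbitals: 2 + 4 + 6 + 8 = 20. With ms fixed to -1/2 there is one state per orbital, so 20 states.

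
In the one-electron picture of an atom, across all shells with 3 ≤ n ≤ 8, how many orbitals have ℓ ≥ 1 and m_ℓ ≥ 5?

Go shell by shell, enumerating (ℓ, m_ℓ) with ℓ ≥ 1 and m_ℓ ≥ 5:
n=6 → 1; n=7 → 3; n=8 → 6.
Total orbitals: 1 + 3 + 6 = 10.

10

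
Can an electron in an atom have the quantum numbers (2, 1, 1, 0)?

The spin quantum number for an electron can only be m_s = +1/2 or −1/2; m_s = 0 is not one of those.

No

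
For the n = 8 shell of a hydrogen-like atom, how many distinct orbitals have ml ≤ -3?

Go through l = 0, …, 7 (the values permitted for n = 8).
Contributions: l=3 → 1; l=4 → 2; l=5 → 3; l=6 → 4; l=7 → 5.
Total orbitals: 1 + 2 + 3 + 4 + 5 = 15.

15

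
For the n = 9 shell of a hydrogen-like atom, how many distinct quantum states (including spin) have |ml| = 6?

12

For n = 9, l ranges over 0 … 8.
Per l-value: l=6 → 2; l=7 → 2; l=8 → 2.
Orbitals: 2 + 2 + 2 = 6. Each orbital carries two spin states, so 6 × 2 = 12 states.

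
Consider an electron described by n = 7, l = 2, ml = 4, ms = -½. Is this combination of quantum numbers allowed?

No

The magnetic quantum number must satisfy −l ≤ ml ≤ l. With l = 2, ml can only be -2, -1, 0, 1, 2, so ml = 4 is forbidden.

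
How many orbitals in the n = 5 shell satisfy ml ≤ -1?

Contributions: l=1 → 1; l=2 → 2; l=3 → 3; l=4 → 4.
Total orbitals: 1 + 2 + 3 + 4 = 10.

10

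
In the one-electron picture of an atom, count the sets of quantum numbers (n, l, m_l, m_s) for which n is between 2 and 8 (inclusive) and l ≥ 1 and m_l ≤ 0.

224

For each n in the range, tally the orbitals obeying l ≥ 1 and m_l ≤ 0:
n=2 → 2; n=3 → 5; n=4 → 9; n=5 → 14; n=6 → 20; n=7 → 27; n=8 → 35.
Orbitals: 2 + 5 + 9 + 14 + 20 + 27 + 35 = 112. Including both spin states (m_s = ±1/2) gives 2 × 112 = 224 states.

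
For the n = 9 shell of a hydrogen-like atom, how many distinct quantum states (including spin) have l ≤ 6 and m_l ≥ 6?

Go through l = 0, …, 8 (the values permitted for n = 9).
Per l-value: l=6 → 1.
Orbitals: 1. Each orbital carries two spin states, so 1 × 2 = 2 states.

2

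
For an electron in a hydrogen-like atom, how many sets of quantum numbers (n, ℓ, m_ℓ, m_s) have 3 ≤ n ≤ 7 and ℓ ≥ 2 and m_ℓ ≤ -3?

Count contributing orbitals for each principal shell:
n=4 → 1; n=5 → 3; n=6 → 6; n=7 → 10.
Orbitals: 1 + 3 + 6 + 10 = 20. Including both spin states (m_s = ±1/2) gives 2 × 20 = 40 states.

40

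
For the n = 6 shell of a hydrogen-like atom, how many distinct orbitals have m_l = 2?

4

With n = 6 the allowed l are 0, 1, …, 5.
Contributions: l=2 → 1; l=3 → 1; l=4 → 1; l=5 → 1.
Total orbitals: 1 + 1 + 1 + 1 = 4.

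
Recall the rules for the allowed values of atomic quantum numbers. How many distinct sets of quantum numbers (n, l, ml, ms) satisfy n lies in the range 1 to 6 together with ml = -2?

For each n in the range, tally the orbitals obeying ml = -2:
n=3 → 1; n=4 → 2; n=5 → 3; n=6 → 4.
Orbitals: 1 + 2 + 3 + 4 = 10. Including both spin states (ms = ±1/2) gives 2 × 10 = 20 states.

20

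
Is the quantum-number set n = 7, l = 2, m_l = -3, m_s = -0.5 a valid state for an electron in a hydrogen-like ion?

The magnetic quantum number must satisfy −l ≤ m_l ≤ l. With l = 2, m_l can only be -2, -1, 0, 1, 2, so m_l = -3 is forbidden.

Not allowed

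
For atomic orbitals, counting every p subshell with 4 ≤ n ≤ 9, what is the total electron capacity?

A p subshell (ℓ = 1) exists for every n ≥ 2, so shells n = 4, 5, 6, 7, 8, 9 each contribute one — 6 subshells.
Since each p subshell holds 2(2·1+1) = 6 electrons, the total is 6 × 6 = 36.

36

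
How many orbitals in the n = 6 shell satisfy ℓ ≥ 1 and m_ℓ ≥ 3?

6

Contributions: ℓ=3 → 1; ℓ=4 → 2; ℓ=5 → 3.
Total orbitals: 1 + 2 + 3 = 6.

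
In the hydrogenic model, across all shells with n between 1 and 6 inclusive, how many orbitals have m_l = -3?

Count contributing orbitals for each principal shell:
n=4 → 1; n=5 → 2; n=6 → 3.
Total orbitals: 1 + 2 + 3 = 6.

6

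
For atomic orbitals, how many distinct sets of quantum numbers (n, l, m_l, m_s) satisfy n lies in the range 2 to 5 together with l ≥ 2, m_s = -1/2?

38

For each n in the range, tally the orbitals obeying l ≥ 2:
n=3 → 5; n=4 → 12; n=5 → 21.
Orbitals: 5 + 12 + 21 = 38. With m_s fixed to -1/2 there is one state per orbital, so 38 states.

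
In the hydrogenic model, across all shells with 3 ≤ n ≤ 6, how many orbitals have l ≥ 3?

Treat each shell separately and count matching orbitals:
n=4 → 7; n=5 → 16; n=6 → 27.
Total orbitals: 7 + 16 + 27 = 50.

50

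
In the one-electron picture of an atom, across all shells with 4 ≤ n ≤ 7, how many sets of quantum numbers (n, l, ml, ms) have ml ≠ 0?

208

Work shell by shell — for each n, count the (l, ml) pairs that satisfy ml ≠ 0:
n=4 → 12; n=5 → 20; n=6 → 30; n=7 → 42.
Orbitals: 12 + 20 + 30 + 42 = 104. Including both spin states (ms = ±1/2) gives 2 × 104 = 208 states.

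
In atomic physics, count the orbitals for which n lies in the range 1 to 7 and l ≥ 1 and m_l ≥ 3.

Per-shell orbital counts meeting the constraint:
n=4 → 1; n=5 → 3; n=6 → 6; n=7 → 10.
Total orbitals: 1 + 3 + 6 + 10 = 20.

20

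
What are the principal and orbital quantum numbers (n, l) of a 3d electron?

The leading integer gives n = 3; the letter 'd' means l = 2.

n = 3, l = 2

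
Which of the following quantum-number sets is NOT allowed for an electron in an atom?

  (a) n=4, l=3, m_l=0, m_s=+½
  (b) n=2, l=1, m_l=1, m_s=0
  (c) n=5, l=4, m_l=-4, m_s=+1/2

(b) has m_s = 0, but an electron's spin must be ±1/2.
The remaining sets (a), (c) satisfy all four rules.

(b)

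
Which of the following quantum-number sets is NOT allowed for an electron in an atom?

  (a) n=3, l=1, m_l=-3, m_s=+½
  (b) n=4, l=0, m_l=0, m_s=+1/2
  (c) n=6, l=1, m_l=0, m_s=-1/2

(a) has |m_l| = 3 > l = 1, violating −l ≤ m_l ≤ l.
The remaining sets (b), (c) satisfy all four rules.

(a)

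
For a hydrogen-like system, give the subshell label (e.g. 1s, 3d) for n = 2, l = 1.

2p

l = 1 corresponds to the letter 'p', so the subshell is 2p.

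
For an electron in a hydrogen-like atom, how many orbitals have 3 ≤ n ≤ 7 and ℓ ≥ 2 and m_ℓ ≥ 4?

For each n in the range, tally the orbitals obeying ℓ ≥ 2 and m_ℓ ≥ 4:
n=5 → 1; n=6 → 3; n=7 → 6.
Total orbitals: 1 + 3 + 6 = 10.

10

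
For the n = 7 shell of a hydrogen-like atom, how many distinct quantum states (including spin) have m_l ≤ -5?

6

With n = 7 the allowed l are 0, 1, …, 6.
Orbitals with m_l ≤ -5, by l: l=5 → 1; l=6 → 2.
Orbitals: 1 + 2 = 3. Each orbital carries two spin states, so 3 × 2 = 6 states.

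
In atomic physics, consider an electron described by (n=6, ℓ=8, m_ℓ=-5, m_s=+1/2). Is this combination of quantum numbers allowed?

The orbital quantum number must satisfy 0 ≤ ℓ ≤ n−1. With n = 6 the allowed ℓ values are 0, 1, 2, 3, 4, 5, so ℓ = 8 is out of range.

No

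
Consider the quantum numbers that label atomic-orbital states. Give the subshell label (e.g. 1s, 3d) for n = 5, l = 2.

5d

l = 2 corresponds to the letter 'd', so the subshell is 5d.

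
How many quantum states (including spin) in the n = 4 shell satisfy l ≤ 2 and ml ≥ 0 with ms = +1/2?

6

The n = 4 shell has l = 0 through 3; check each.
The (l, ml) pairs meeting l ≤ 2 and ml ≥ 0 give: l=0 → 1; l=1 → 2; l=2 → 3.
Orbitals: 1 + 2 + 3 = 6. With ms fixed to a single value there is one state per orbital, giving 6 states.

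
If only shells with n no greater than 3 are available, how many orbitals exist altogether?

Total orbitals = 1² + 2² + 3² = 14.

14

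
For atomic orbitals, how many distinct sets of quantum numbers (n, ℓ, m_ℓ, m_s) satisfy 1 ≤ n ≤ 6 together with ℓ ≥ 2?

140

For each n in the range, tally the orbitals obeying ℓ ≥ 2:
n=3 → 5; n=4 → 12; n=5 → 21; n=6 → 32.
Orbitals: 5 + 12 + 21 + 32 = 70. Including both spin states (m_s = ±1/2) gives 2 × 70 = 140 states.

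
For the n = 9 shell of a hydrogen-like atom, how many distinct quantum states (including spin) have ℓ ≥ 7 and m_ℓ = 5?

4

For n = 9, ℓ ranges over 0 … 8.
Per ℓ-value: ℓ=7 → 1; ℓ=8 → 1.
Orbitals: 1 + 1 = 2. Each orbital carries two spin states, so 2 × 2 = 4 states.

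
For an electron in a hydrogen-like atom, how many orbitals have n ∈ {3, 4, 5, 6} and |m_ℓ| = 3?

Per-shell orbital counts meeting the constraint:
n=4 → 2; n=5 → 4; n=6 → 6.
Total orbitals: 2 + 4 + 6 = 12.

12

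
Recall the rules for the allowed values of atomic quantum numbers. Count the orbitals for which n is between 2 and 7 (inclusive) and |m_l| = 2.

Go shell by shell, enumerating (l, m_l) with |m_l| = 2:
n=3 → 2; n=4 → 4; n=5 → 6; n=6 → 8; n=7 → 10.
Total orbitals: 2 + 4 + 6 + 8 + 10 = 30.

30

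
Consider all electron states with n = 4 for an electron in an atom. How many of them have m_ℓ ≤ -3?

2

With n = 4 the allowed ℓ are 0, 1, …, 3.
The (ℓ, m_ℓ) pairs meeting m_ℓ ≤ -3 give: ℓ=3 → 1.
Orbitals: 1. Each orbital carries two spin states, so 1 × 2 = 2 states.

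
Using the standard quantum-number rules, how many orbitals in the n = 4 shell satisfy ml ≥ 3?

1

For n = 4, l ranges over 0 … 3.
The (l, ml) pairs meeting ml ≥ 3 give: l=3 → 1.
Total orbitals: 1.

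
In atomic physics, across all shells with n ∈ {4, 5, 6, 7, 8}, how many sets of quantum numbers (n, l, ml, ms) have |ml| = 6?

For each n in the range, tally the orbitals obeying |ml| = 6:
n=7 → 2; n=8 → 4.
Orbitals: 2 + 4 = 6. Including both spin states (ms = ±1/2) gives 2 × 6 = 12 states.

12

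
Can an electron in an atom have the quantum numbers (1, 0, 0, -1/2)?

Allowed

n = 1 is a positive integer. ℓ = 0 satisfies 0 ≤ ℓ ≤ n−1 = 0. m_ℓ = 0 lies in the range −ℓ … +ℓ (here 0). m_s = -1/2 is one of ±1/2.
All four constraints are satisfied.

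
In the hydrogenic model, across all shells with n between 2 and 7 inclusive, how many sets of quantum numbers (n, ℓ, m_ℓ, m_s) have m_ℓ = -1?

42

Count contributing orbitals for each principal shell:
n=2 → 1; n=3 → 2; n=4 → 3; n=5 → 4; n=6 → 5; n=7 → 6.
Orbitals: 1 + 2 + 3 + 4 + 5 + 6 = 21. Including both spin states (m_s = ±1/2) gives 2 × 21 = 42 states.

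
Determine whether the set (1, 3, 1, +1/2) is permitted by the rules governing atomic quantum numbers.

The orbital quantum number must satisfy 0 ≤ l ≤ n−1. With n = 1 the allowed l values are 0, so l = 3 is out of range.

Invalid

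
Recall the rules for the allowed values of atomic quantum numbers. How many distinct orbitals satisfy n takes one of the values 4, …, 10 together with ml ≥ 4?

56

Per-shell orbital counts meeting the constraint:
n=5 → 1; n=6 → 3; n=7 → 6; n=8 → 10; n=9 → 15; n=10 → 21.
Total orbitals: 1 + 3 + 6 + 10 + 15 + 21 = 56.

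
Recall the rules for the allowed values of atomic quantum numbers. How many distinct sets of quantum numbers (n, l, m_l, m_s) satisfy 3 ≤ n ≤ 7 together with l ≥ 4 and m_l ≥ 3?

Treat each shell separately and count matching orbitals:
n=5 → 2; n=6 → 5; n=7 → 9.
Orbitals: 2 + 5 + 9 = 16. Including both spin states (m_s = ±1/2) gives 2 × 16 = 32 states.

32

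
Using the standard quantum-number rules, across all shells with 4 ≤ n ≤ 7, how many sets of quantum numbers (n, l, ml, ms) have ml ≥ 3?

For each n in the range, tally the orbitals obeying ml ≥ 3:
n=4 → 1; n=5 → 3; n=6 → 6; n=7 → 10.
Orbitals: 1 + 3 + 6 + 10 = 20. Including both spin states (ms = ±1/2) gives 2 × 20 = 40 states.

40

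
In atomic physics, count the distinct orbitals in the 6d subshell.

5

A subshell has 2ℓ+1 orbitals; with ℓ = 2, that's 5.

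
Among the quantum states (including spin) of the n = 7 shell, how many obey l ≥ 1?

96

For n = 7, l ranges over 0 … 6.
Contributions: l=1 → 3; l=2 → 5; l=3 → 7; l=4 → 9; l=5 → 11; l=6 → 13.
Orbitals: 3 + 5 + 7 + 9 + 11 + 13 = 48. Each orbital carries two spin states, so 48 × 2 = 96 states.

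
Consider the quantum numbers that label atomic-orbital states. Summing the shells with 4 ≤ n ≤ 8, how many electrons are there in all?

380

Shell n has n² orbitals: 4²=16 + 5²=25 + 6²=36 + 7²=49 + 8²=64 = 190 orbitals.
Two spin states per orbital: 2 × 190 = 380 electrons.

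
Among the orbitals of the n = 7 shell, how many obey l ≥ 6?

13

Orbitals with l ≥ 6, by l: l=6 → 13.
Total orbitals: 13.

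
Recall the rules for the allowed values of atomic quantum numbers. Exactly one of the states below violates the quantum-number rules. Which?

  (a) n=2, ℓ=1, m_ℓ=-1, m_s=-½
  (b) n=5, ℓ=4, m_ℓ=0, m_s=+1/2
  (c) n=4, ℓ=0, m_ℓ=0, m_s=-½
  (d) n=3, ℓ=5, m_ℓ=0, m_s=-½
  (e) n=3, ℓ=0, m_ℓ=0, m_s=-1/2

(d) has ℓ = 5 ≥ n = 3, violating 0 ≤ ℓ ≤ n−1.
The remaining sets (a), (b), (c), (e) satisfy all four rules.

(d)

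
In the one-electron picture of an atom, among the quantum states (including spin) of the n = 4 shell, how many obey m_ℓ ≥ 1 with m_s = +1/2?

6

Per ℓ-value: ℓ=1 → 1; ℓ=2 → 2; ℓ=3 → 3.
Orbitals: 1 + 2 + 3 = 6. With m_s fixed to a single value there is one state per orbital, giving 6 states.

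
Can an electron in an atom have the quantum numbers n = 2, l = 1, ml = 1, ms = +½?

n = 2 is a positive integer. l = 1 satisfies 0 ≤ l ≤ n−1 = 1. ml = 1 lies in the range −l … +l (here −1 … 1). ms = +1/2 is one of ±1/2.
All four constraints are satisfied.

Yes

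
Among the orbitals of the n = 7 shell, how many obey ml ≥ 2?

15

The n = 7 shell has l = 0 through 6; check each.
Per l-value: l=2 → 1; l=3 → 2; l=4 → 3; l=5 → 4; l=6 → 5.
Total orbitals: 1 + 2 + 3 + 4 + 5 = 15.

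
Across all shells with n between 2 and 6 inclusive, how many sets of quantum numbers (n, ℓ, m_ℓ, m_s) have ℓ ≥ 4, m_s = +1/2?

Count contributing orbitals for each principal shell:
n=5 → 9; n=6 → 20.
Orbitals: 9 + 20 = 29. With m_s fixed to +1/2 there is one state per orbital, so 29 states.

29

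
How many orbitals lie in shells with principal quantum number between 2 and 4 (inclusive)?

Shell n has n² orbitals: 2²=4 + 3²=9 + 4²=16 = 29 orbitals.

29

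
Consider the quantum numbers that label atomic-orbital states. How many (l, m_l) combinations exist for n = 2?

The n = 2 shell contains n² = 2² = 4 orbitals.

4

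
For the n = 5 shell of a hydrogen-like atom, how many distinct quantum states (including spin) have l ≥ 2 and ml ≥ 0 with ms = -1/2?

12

With n = 5 the allowed l are 0, 1, …, 4.
The (l, ml) pairs meeting l ≥ 2 and ml ≥ 0 give: l=2 → 3; l=3 → 4; l=4 → 5.
Orbitals: 3 + 4 + 5 = 12. With ms fixed to a single value there is one state per orbital, giving 12 states.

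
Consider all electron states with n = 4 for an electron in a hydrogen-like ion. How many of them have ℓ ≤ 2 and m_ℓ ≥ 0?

12

For n = 4, ℓ ranges over 0 … 3.
The (ℓ, m_ℓ) pairs meeting ℓ ≤ 2 and m_ℓ ≥ 0 give: ℓ=0 → 1; ℓ=1 → 2; ℓ=2 → 3.
Orbitals: 1 + 2 + 3 = 6. Each orbital carries two spin states, so 6 × 2 = 12 states.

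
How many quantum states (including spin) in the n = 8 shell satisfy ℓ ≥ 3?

110

For n = 8, ℓ ranges over 0 … 7.
The (ℓ, m_ℓ) pairs meeting ℓ ≥ 3 give: ℓ=3 → 7; ℓ=4 → 9; ℓ=5 → 11; ℓ=6 → 13; ℓ=7 → 15.
Orbitals: 7 + 9 + 11 + 13 + 15 = 55. Each orbital carries two spin states, so 55 × 2 = 110 states.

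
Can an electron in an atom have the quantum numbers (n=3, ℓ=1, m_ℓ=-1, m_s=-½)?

n = 3 is a positive integer. ℓ = 1 satisfies 0 ≤ ℓ ≤ n−1 = 2. m_ℓ = -1 lies in the range −ℓ … +ℓ (here −1 … 1). m_s = -1/2 is one of ±1/2.
All four constraints are satisfied.

Yes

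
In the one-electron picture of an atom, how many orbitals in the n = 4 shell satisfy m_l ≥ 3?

1

With n = 4 the allowed l are 0, 1, …, 3.
Orbitals with m_l ≥ 3, by l: l=3 → 1.
Total orbitals: 1.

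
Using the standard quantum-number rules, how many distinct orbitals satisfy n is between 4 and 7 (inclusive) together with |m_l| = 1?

36

Work shell by shell — for each n, count the (l, m_l) pairs that satisfy |m_l| = 1:
n=4 → 6; n=5 → 8; n=6 → 10; n=7 → 12.
Total orbitals: 6 + 8 + 10 + 12 = 36.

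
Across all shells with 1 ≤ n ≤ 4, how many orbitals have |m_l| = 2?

Go shell by shell, enumerating (l, m_l) with |m_l| = 2:
n=3 → 2; n=4 → 4.
Total orbitals: 2 + 4 = 6.

6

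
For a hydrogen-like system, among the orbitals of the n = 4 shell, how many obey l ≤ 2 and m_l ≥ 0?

6

For n = 4, l ranges over 0 … 3.
Orbitals with l ≤ 2 and m_l ≥ 0, by l: l=0 → 1; l=1 → 2; l=2 → 3.
Total orbitals: 1 + 2 + 3 = 6.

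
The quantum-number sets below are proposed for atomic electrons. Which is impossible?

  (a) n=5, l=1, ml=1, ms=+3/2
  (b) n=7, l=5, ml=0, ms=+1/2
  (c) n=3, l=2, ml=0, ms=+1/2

(a) has ms = +3/2, but an electron's spin must be ±1/2.
The remaining sets (b), (c) satisfy all four rules.

(a)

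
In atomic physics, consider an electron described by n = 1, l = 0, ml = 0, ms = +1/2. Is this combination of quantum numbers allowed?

Yes

n = 1 is a positive integer. l = 0 satisfies 0 ≤ l ≤ n−1 = 0. ml = 0 lies in the range −l … +l (here 0). ms = +1/2 is one of ±1/2.
All four constraints are satisfied.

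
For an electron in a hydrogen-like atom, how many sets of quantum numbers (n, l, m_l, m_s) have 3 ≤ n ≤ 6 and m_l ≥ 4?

8

Go shell by shell, enumerating (l, m_l) with m_l ≥ 4:
n=5 → 1; n=6 → 3.
Orbitals: 1 + 3 = 4. Including both spin states (m_s = ±1/2) gives 2 × 4 = 8 states.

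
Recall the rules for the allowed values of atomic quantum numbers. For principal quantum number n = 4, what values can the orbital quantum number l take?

0, 1, 2, 3

l is an integer with 0 ≤ l ≤ n−1, so for n = 4: l = 0, 1, 2, 3.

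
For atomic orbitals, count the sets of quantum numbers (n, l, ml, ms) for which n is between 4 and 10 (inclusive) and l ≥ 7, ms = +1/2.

98

Go shell by shell, enumerating (l, ml) with l ≥ 7:
n=8 → 15; n=9 → 32; n=10 → 51.
Orbitals: 15 + 32 + 51 = 98. With ms fixed to +1/2 there is one state per orbital, so 98 states.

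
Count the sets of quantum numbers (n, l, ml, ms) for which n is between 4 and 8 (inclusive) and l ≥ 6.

82

Work shell by shell — for each n, count the (l, ml) pairs that satisfy l ≥ 6:
n=7 → 13; n=8 → 28.
Orbitals: 13 + 28 = 41. Including both spin states (ms = ±1/2) gives 2 × 41 = 82 states.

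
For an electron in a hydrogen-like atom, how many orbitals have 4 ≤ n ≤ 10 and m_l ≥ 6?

20

Count contributing orbitals for each principal shell:
n=7 → 1; n=8 → 3; n=9 → 6; n=10 → 10.
Total orbitals: 1 + 3 + 6 + 10 = 20.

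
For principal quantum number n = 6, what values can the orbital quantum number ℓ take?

ℓ is an integer with 0 ≤ ℓ ≤ n−1, so for n = 6: ℓ = 0, 1, 2, 3, 4, 5.

0, 1, 2, 3, 4, 5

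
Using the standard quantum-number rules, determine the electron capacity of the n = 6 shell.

A shell holds 2n² electrons: 2 × 6² = 2 × 36 = 72.

72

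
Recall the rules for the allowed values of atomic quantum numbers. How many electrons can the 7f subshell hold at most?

14

A subshell with l = 3 has 2l+1 = 7 orbitals, each holding 2 electrons (spin ±1/2), so 7 × 2 = 14.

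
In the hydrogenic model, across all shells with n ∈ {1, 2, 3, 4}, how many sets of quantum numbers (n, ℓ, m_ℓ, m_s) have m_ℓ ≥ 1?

Treat each shell separately and count matching orbitals:
n=2 → 1; n=3 → 3; n=4 → 6.
Orbitals: 1 + 3 + 6 = 10. Including both spin states (m_s = ±1/2) gives 2 × 10 = 20 states.

20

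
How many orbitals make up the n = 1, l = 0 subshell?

A subshell has 2l+1 orbitals; with l = 0, that's 1.

1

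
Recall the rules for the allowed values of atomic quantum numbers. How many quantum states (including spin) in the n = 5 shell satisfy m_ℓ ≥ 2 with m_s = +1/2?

6

With n = 5 the allowed ℓ are 0, 1, …, 4.
Contributions: ℓ=2 → 1; ℓ=3 → 2; ℓ=4 → 3.
Orbitals: 1 + 2 + 3 = 6. With m_s fixed to a single value there is one state per orbital, giving 6 states.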